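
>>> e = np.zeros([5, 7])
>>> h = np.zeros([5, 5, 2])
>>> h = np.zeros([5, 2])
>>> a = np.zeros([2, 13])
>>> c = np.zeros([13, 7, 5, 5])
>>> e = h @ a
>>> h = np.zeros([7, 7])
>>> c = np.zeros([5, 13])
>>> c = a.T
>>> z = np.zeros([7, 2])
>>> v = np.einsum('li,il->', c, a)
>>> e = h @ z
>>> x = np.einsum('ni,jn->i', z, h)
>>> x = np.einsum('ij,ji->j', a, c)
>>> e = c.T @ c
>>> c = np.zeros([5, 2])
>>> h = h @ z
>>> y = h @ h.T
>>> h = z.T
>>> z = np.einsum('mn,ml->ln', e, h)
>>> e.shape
(2, 2)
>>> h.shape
(2, 7)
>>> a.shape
(2, 13)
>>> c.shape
(5, 2)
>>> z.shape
(7, 2)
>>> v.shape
()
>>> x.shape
(13,)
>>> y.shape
(7, 7)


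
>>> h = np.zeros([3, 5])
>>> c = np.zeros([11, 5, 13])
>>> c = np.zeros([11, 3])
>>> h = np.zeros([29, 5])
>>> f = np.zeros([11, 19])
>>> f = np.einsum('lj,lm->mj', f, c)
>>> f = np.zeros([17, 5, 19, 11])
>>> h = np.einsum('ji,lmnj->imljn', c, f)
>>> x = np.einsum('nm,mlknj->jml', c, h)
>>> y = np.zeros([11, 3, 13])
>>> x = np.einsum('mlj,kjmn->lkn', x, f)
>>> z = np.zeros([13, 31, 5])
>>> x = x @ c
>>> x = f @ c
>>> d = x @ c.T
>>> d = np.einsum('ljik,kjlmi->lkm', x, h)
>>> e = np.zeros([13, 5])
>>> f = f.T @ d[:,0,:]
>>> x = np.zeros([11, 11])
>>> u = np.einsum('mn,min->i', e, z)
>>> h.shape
(3, 5, 17, 11, 19)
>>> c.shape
(11, 3)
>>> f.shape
(11, 19, 5, 11)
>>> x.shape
(11, 11)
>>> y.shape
(11, 3, 13)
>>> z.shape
(13, 31, 5)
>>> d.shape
(17, 3, 11)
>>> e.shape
(13, 5)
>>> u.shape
(31,)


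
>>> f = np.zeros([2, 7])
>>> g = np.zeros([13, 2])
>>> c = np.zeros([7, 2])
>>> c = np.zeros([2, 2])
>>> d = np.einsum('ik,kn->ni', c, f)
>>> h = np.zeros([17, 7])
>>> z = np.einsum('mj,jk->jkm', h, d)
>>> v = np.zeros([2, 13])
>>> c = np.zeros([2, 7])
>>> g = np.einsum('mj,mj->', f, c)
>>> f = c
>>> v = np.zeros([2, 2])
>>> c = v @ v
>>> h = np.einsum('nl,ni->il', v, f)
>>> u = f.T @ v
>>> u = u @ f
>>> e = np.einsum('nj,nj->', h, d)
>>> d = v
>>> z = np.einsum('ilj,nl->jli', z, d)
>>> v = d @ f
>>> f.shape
(2, 7)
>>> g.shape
()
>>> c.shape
(2, 2)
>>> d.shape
(2, 2)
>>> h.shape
(7, 2)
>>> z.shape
(17, 2, 7)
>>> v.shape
(2, 7)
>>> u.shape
(7, 7)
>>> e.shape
()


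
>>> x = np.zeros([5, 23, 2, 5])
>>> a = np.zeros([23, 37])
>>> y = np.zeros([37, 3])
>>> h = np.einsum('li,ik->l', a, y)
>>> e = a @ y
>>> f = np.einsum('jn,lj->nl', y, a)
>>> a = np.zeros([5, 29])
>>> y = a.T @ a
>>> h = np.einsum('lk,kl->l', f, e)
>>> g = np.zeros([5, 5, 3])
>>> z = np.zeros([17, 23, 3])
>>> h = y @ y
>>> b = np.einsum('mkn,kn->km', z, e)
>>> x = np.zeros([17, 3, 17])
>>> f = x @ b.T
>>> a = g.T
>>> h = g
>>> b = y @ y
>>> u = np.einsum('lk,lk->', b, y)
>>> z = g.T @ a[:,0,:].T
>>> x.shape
(17, 3, 17)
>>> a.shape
(3, 5, 5)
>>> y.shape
(29, 29)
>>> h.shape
(5, 5, 3)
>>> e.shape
(23, 3)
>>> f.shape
(17, 3, 23)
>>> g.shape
(5, 5, 3)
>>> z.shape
(3, 5, 3)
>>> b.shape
(29, 29)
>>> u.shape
()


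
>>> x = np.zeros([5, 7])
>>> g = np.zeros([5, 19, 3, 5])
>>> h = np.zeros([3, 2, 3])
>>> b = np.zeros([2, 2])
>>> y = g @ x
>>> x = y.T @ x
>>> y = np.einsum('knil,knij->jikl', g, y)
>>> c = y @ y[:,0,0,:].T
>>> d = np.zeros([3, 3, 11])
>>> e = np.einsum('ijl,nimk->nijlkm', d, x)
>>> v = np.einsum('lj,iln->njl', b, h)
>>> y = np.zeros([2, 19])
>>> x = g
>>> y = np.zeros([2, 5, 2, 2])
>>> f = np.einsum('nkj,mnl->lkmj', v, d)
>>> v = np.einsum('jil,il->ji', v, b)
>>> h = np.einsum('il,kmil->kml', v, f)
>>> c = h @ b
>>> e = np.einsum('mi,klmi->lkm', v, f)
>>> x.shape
(5, 19, 3, 5)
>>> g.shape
(5, 19, 3, 5)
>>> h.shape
(11, 2, 2)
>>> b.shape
(2, 2)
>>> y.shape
(2, 5, 2, 2)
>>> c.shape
(11, 2, 2)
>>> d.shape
(3, 3, 11)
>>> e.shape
(2, 11, 3)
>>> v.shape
(3, 2)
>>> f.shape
(11, 2, 3, 2)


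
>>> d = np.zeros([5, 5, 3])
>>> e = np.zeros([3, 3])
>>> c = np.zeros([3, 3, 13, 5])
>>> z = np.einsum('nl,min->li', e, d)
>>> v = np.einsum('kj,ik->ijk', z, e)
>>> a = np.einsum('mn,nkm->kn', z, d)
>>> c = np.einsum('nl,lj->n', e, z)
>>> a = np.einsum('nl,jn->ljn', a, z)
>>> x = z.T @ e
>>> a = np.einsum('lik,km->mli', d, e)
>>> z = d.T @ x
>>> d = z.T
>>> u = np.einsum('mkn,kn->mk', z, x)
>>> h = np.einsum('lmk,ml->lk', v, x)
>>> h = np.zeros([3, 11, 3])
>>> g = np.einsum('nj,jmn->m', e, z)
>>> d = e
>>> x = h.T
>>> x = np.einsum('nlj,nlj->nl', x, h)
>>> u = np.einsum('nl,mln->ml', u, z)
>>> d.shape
(3, 3)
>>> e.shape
(3, 3)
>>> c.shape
(3,)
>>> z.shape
(3, 5, 3)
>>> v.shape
(3, 5, 3)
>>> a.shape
(3, 5, 5)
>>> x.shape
(3, 11)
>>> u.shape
(3, 5)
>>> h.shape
(3, 11, 3)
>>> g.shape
(5,)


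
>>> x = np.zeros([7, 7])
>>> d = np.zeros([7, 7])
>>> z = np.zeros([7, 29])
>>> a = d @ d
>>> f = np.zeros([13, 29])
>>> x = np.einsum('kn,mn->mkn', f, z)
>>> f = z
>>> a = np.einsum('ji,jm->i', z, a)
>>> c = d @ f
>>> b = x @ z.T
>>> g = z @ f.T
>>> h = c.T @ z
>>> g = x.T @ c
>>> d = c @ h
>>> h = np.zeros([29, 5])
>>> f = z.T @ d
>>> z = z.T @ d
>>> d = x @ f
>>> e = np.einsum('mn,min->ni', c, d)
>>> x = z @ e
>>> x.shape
(29, 13)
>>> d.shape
(7, 13, 29)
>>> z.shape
(29, 29)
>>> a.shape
(29,)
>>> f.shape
(29, 29)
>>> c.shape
(7, 29)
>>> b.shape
(7, 13, 7)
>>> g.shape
(29, 13, 29)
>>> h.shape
(29, 5)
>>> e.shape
(29, 13)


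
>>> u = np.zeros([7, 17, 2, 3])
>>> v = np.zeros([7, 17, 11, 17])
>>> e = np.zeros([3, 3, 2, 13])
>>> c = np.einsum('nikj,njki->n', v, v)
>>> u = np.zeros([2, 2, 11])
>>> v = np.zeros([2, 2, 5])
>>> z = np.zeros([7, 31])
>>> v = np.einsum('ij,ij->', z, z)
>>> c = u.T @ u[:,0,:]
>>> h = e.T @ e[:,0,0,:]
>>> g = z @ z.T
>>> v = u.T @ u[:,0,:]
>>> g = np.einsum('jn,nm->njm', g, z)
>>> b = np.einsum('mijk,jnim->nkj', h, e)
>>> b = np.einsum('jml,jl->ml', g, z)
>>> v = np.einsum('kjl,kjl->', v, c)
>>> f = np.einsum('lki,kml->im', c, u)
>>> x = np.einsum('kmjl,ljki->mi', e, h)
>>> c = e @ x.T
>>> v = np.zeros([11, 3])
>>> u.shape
(2, 2, 11)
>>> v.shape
(11, 3)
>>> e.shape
(3, 3, 2, 13)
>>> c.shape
(3, 3, 2, 3)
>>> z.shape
(7, 31)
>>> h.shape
(13, 2, 3, 13)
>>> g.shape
(7, 7, 31)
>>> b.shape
(7, 31)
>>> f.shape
(11, 2)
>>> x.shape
(3, 13)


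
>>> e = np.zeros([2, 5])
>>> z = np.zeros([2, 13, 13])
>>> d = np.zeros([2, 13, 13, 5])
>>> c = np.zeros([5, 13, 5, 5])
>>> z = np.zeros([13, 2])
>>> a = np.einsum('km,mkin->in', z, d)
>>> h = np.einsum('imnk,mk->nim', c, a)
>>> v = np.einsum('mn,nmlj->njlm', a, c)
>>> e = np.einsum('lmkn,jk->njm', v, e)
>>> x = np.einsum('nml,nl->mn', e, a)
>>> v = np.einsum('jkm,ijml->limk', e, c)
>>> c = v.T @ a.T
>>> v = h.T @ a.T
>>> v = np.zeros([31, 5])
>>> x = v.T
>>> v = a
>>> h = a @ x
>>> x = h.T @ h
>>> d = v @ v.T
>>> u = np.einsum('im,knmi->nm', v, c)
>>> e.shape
(13, 2, 5)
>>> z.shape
(13, 2)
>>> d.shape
(13, 13)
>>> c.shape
(2, 5, 5, 13)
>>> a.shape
(13, 5)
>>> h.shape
(13, 31)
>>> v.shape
(13, 5)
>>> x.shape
(31, 31)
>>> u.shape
(5, 5)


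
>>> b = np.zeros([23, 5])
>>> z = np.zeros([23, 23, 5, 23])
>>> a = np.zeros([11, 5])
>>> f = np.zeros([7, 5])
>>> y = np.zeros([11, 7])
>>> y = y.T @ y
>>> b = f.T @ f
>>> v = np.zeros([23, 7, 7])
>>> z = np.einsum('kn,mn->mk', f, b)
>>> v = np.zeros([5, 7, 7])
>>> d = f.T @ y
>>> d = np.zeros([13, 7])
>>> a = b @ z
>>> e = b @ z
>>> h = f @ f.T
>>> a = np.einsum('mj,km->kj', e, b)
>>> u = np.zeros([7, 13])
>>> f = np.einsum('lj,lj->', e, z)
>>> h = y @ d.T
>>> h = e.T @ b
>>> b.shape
(5, 5)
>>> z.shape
(5, 7)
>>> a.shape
(5, 7)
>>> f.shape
()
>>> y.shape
(7, 7)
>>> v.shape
(5, 7, 7)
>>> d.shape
(13, 7)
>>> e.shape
(5, 7)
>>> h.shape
(7, 5)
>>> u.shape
(7, 13)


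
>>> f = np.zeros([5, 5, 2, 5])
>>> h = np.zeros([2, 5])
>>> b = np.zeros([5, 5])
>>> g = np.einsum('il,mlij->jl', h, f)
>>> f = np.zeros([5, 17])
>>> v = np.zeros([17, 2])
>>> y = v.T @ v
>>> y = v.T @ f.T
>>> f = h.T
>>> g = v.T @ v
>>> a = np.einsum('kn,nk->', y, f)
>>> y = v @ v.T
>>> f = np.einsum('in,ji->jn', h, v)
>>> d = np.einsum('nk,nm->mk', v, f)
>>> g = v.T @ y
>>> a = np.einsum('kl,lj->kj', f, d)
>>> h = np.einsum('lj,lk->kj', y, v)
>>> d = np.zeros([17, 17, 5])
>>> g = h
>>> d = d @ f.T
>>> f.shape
(17, 5)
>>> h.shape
(2, 17)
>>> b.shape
(5, 5)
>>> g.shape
(2, 17)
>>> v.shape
(17, 2)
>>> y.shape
(17, 17)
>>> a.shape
(17, 2)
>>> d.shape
(17, 17, 17)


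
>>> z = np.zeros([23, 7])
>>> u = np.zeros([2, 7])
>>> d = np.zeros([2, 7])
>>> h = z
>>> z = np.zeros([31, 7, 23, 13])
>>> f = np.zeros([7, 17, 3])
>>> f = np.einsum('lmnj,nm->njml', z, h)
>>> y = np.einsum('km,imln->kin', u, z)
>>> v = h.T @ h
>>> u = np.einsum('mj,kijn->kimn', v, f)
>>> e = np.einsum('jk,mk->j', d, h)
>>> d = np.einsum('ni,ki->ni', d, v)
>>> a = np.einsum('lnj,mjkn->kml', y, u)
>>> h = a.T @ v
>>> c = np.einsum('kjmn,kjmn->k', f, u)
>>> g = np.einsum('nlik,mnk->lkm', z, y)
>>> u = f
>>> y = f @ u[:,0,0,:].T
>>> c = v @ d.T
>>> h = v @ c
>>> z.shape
(31, 7, 23, 13)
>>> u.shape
(23, 13, 7, 31)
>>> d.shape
(2, 7)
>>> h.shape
(7, 2)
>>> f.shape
(23, 13, 7, 31)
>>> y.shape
(23, 13, 7, 23)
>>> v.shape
(7, 7)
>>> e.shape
(2,)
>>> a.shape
(7, 23, 2)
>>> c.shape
(7, 2)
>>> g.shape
(7, 13, 2)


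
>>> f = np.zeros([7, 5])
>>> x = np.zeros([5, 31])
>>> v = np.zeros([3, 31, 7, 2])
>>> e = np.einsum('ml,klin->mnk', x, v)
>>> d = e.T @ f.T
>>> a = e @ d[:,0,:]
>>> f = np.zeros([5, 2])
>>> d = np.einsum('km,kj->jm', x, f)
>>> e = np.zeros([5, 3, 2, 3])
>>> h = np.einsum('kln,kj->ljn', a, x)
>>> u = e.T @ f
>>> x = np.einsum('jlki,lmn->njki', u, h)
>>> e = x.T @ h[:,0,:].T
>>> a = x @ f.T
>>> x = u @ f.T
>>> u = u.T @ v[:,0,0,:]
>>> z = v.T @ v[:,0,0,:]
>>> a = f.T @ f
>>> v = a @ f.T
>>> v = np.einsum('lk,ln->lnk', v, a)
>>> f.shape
(5, 2)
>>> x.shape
(3, 2, 3, 5)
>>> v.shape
(2, 2, 5)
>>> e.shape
(2, 3, 3, 2)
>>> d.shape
(2, 31)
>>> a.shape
(2, 2)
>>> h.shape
(2, 31, 7)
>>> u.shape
(2, 3, 2, 2)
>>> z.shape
(2, 7, 31, 2)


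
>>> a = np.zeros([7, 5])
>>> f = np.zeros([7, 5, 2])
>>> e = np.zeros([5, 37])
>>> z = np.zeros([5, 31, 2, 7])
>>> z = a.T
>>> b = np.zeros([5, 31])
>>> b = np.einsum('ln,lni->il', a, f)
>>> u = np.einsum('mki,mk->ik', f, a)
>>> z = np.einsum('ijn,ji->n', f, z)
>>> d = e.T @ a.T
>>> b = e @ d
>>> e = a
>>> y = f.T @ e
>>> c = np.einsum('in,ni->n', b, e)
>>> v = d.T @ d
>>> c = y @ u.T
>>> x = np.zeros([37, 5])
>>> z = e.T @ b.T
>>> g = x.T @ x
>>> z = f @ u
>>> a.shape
(7, 5)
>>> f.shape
(7, 5, 2)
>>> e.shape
(7, 5)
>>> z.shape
(7, 5, 5)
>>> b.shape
(5, 7)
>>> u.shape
(2, 5)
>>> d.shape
(37, 7)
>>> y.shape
(2, 5, 5)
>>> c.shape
(2, 5, 2)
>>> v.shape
(7, 7)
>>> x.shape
(37, 5)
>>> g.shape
(5, 5)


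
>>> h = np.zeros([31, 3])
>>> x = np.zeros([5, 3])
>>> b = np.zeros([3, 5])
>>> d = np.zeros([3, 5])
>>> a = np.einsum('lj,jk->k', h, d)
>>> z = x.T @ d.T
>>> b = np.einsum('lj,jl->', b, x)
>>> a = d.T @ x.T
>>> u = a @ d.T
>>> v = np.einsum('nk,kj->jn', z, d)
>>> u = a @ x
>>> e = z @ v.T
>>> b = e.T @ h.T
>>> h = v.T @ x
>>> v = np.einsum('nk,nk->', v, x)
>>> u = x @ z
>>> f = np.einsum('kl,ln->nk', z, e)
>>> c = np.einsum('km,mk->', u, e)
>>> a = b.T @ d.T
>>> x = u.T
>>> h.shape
(3, 3)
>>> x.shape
(3, 5)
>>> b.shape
(5, 31)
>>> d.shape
(3, 5)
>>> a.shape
(31, 3)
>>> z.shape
(3, 3)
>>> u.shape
(5, 3)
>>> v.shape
()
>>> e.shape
(3, 5)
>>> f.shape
(5, 3)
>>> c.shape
()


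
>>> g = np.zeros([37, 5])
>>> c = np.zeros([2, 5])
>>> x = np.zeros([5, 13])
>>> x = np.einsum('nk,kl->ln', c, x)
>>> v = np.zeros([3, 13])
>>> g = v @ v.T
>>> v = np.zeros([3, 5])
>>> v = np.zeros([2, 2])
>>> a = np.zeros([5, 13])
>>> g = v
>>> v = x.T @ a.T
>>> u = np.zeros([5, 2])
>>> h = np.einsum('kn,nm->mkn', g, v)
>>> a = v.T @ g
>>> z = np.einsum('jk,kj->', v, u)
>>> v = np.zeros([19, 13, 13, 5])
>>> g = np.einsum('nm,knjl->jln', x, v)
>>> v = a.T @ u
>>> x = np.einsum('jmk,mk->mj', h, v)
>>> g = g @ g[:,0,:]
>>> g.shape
(13, 5, 13)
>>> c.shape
(2, 5)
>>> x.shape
(2, 5)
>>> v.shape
(2, 2)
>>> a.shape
(5, 2)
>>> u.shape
(5, 2)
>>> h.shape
(5, 2, 2)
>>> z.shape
()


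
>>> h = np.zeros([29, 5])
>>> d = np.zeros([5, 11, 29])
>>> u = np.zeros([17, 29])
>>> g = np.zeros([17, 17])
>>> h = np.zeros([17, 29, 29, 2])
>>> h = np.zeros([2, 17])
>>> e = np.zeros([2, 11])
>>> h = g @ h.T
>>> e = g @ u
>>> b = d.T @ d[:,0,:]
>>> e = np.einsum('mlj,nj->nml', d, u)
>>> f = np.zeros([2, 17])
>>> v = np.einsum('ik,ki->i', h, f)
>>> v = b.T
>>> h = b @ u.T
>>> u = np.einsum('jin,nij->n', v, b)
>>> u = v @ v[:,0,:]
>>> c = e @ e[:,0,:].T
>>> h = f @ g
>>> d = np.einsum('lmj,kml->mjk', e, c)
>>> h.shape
(2, 17)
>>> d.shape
(5, 11, 17)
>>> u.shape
(29, 11, 29)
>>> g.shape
(17, 17)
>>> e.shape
(17, 5, 11)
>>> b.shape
(29, 11, 29)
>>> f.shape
(2, 17)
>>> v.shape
(29, 11, 29)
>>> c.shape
(17, 5, 17)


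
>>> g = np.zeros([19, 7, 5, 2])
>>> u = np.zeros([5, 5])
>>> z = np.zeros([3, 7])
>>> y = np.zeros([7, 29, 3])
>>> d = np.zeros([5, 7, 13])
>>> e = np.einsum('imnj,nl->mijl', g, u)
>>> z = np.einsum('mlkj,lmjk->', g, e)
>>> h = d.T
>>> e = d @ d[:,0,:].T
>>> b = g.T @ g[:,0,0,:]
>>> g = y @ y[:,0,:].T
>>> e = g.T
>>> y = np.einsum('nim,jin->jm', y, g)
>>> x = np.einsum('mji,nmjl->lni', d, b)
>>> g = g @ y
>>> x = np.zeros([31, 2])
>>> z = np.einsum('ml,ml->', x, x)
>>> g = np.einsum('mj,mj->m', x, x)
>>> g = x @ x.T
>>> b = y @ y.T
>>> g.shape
(31, 31)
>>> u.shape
(5, 5)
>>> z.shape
()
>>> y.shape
(7, 3)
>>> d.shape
(5, 7, 13)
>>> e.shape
(7, 29, 7)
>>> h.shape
(13, 7, 5)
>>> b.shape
(7, 7)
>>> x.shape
(31, 2)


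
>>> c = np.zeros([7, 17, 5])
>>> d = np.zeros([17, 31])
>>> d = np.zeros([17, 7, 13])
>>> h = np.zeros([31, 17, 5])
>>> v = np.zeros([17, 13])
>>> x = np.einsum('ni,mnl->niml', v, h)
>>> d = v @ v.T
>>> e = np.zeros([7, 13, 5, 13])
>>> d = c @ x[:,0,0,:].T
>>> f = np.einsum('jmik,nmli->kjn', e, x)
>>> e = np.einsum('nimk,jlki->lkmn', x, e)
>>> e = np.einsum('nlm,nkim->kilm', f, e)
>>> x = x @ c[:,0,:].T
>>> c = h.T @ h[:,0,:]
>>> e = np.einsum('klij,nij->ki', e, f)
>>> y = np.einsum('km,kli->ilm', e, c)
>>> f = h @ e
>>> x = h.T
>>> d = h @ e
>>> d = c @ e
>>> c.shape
(5, 17, 5)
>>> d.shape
(5, 17, 7)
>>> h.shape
(31, 17, 5)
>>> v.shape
(17, 13)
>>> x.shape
(5, 17, 31)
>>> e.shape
(5, 7)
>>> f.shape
(31, 17, 7)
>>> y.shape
(5, 17, 7)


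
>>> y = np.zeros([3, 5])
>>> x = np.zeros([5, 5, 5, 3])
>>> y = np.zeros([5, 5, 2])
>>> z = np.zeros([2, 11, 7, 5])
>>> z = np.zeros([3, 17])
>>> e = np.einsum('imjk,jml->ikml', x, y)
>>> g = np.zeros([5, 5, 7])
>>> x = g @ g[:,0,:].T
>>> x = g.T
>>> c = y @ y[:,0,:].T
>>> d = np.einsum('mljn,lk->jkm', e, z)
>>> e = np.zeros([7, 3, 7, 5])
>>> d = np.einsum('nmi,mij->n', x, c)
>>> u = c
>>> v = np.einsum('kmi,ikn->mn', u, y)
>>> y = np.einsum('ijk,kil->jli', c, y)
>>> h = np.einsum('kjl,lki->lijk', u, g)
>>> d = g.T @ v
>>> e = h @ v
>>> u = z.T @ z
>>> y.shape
(5, 2, 5)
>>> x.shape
(7, 5, 5)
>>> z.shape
(3, 17)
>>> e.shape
(5, 7, 5, 2)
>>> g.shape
(5, 5, 7)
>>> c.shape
(5, 5, 5)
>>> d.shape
(7, 5, 2)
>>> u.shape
(17, 17)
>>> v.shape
(5, 2)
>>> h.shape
(5, 7, 5, 5)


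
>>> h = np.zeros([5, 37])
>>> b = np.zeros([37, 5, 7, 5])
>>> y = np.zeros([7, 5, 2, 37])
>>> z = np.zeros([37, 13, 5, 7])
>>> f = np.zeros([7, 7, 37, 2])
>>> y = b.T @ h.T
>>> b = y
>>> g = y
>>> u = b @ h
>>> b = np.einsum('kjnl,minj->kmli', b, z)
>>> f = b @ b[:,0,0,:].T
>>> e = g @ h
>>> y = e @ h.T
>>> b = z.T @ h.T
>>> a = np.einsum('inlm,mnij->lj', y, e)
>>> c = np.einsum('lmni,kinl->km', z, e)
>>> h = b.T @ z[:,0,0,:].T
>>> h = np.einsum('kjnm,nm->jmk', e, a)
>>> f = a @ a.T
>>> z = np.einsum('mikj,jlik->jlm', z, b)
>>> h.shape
(7, 37, 5)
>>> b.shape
(7, 5, 13, 5)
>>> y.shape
(5, 7, 5, 5)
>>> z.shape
(7, 5, 37)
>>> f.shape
(5, 5)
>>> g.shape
(5, 7, 5, 5)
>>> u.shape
(5, 7, 5, 37)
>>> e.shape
(5, 7, 5, 37)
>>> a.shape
(5, 37)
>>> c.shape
(5, 13)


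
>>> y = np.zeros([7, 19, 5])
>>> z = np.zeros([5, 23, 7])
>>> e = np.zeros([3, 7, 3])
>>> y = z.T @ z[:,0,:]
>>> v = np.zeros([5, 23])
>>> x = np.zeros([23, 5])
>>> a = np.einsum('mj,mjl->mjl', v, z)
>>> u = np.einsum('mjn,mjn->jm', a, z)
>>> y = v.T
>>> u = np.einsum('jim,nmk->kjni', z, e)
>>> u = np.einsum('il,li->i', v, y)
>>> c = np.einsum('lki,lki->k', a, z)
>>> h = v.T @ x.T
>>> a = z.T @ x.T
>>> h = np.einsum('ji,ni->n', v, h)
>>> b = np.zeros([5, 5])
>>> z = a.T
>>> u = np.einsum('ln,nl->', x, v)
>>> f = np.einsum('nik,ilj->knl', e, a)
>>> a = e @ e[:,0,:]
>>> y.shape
(23, 5)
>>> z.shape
(23, 23, 7)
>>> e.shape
(3, 7, 3)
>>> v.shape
(5, 23)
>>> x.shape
(23, 5)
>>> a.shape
(3, 7, 3)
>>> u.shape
()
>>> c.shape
(23,)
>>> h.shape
(23,)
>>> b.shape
(5, 5)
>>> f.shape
(3, 3, 23)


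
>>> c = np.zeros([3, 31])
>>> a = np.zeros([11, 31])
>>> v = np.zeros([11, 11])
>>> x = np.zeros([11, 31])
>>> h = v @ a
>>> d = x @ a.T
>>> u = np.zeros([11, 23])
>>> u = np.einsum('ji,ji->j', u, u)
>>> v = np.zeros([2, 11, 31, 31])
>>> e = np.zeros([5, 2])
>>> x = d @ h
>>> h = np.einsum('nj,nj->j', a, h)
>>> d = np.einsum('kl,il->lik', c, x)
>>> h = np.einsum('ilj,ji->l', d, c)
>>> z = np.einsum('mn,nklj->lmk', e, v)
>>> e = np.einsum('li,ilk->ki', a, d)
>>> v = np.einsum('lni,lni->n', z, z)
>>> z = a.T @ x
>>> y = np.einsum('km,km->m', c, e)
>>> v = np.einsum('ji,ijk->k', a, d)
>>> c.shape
(3, 31)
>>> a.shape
(11, 31)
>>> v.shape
(3,)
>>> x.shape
(11, 31)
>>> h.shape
(11,)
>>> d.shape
(31, 11, 3)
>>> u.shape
(11,)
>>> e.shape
(3, 31)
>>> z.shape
(31, 31)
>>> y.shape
(31,)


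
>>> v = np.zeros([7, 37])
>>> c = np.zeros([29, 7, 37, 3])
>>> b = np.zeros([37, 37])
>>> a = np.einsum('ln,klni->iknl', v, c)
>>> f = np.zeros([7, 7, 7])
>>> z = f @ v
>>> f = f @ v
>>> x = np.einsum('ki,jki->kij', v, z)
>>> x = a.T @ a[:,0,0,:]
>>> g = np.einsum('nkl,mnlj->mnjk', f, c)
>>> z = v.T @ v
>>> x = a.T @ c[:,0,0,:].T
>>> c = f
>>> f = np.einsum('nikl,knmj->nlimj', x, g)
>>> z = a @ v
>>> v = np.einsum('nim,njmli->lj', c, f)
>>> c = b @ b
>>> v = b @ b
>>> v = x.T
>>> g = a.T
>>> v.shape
(29, 29, 37, 7)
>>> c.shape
(37, 37)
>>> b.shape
(37, 37)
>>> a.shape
(3, 29, 37, 7)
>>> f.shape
(7, 29, 37, 3, 7)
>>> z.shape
(3, 29, 37, 37)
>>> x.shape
(7, 37, 29, 29)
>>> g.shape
(7, 37, 29, 3)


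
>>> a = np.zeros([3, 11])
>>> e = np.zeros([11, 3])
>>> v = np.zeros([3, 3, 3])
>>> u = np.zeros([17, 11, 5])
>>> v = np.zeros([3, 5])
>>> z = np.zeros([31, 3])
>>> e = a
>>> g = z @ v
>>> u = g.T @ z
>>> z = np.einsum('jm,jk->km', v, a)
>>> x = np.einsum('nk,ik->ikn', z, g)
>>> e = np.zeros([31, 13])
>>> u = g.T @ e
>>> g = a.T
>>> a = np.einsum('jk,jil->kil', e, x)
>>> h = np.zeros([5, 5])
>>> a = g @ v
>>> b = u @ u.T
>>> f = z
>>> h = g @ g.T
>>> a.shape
(11, 5)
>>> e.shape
(31, 13)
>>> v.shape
(3, 5)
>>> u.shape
(5, 13)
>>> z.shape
(11, 5)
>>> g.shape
(11, 3)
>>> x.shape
(31, 5, 11)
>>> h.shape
(11, 11)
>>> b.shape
(5, 5)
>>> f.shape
(11, 5)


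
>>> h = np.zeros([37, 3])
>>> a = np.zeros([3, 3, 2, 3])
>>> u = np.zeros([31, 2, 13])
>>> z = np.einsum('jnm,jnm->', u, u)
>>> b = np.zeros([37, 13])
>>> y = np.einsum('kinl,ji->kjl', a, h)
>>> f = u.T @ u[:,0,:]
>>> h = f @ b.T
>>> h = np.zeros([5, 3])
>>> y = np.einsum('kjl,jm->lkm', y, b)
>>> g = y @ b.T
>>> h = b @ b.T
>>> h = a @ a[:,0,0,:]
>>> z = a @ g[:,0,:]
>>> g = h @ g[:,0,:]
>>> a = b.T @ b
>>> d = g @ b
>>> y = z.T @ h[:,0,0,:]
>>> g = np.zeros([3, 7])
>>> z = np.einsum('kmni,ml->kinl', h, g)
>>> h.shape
(3, 3, 2, 3)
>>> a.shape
(13, 13)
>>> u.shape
(31, 2, 13)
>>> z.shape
(3, 3, 2, 7)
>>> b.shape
(37, 13)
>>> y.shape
(37, 2, 3, 3)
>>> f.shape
(13, 2, 13)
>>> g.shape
(3, 7)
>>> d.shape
(3, 3, 2, 13)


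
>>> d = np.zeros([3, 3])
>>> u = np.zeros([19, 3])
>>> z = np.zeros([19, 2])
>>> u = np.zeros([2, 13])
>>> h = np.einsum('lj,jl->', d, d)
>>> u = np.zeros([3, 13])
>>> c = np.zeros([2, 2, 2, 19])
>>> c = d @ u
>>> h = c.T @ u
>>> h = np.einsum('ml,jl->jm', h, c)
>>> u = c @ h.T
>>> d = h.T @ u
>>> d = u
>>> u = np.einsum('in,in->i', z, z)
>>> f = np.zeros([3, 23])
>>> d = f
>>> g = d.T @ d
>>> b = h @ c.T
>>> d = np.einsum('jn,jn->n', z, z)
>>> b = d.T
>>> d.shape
(2,)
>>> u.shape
(19,)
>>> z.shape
(19, 2)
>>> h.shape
(3, 13)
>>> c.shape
(3, 13)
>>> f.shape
(3, 23)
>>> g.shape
(23, 23)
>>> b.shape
(2,)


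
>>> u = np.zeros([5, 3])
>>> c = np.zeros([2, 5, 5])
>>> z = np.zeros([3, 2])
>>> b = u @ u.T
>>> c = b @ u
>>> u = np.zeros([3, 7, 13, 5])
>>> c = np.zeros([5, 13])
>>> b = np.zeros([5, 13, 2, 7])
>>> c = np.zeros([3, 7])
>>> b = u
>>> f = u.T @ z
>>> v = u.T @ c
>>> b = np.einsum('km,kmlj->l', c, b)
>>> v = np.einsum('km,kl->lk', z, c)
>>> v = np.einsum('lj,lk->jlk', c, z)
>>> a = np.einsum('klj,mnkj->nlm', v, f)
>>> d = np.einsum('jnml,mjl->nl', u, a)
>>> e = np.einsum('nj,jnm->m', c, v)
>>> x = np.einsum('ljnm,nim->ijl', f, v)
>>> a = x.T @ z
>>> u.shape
(3, 7, 13, 5)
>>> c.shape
(3, 7)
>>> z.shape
(3, 2)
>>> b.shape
(13,)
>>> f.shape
(5, 13, 7, 2)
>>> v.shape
(7, 3, 2)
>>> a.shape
(5, 13, 2)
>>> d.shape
(7, 5)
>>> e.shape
(2,)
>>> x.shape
(3, 13, 5)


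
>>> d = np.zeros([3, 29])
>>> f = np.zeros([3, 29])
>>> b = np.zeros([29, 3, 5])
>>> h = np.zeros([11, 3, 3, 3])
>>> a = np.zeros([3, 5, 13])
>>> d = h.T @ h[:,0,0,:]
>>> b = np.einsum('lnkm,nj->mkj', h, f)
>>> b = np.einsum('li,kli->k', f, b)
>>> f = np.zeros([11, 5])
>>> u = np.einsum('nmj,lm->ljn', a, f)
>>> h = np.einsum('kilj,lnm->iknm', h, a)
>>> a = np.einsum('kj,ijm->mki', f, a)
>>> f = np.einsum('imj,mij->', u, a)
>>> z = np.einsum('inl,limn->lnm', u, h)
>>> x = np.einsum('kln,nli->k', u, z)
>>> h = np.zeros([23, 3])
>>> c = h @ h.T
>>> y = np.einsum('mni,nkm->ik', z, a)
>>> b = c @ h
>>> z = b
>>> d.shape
(3, 3, 3, 3)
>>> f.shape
()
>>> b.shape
(23, 3)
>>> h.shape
(23, 3)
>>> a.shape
(13, 11, 3)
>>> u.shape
(11, 13, 3)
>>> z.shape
(23, 3)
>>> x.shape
(11,)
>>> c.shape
(23, 23)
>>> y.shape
(5, 11)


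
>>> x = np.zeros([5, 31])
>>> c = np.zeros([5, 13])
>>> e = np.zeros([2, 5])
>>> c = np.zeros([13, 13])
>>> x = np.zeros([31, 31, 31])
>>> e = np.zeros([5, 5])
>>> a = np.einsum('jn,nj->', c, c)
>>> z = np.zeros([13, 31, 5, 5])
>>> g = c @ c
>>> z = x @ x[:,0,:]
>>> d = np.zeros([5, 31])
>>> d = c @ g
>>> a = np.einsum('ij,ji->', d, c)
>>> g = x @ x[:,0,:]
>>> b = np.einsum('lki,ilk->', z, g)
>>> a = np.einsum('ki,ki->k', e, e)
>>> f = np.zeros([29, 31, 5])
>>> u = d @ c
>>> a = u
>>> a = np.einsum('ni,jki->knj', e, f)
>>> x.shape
(31, 31, 31)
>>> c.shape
(13, 13)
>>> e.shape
(5, 5)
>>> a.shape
(31, 5, 29)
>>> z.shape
(31, 31, 31)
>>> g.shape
(31, 31, 31)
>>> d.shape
(13, 13)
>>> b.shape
()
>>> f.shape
(29, 31, 5)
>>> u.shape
(13, 13)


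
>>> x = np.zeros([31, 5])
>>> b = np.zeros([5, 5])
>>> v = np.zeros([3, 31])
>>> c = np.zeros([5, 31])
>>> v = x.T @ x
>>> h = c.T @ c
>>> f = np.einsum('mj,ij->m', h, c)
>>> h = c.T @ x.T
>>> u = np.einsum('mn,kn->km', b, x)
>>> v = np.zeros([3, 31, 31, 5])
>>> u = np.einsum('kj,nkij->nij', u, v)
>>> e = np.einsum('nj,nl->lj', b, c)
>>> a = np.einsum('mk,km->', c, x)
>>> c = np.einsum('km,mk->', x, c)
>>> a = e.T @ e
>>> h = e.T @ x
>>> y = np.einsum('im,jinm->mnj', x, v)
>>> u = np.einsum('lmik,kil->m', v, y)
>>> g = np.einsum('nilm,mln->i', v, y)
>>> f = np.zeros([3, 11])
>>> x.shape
(31, 5)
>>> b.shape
(5, 5)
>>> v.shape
(3, 31, 31, 5)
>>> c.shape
()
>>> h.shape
(5, 5)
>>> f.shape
(3, 11)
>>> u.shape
(31,)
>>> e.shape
(31, 5)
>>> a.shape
(5, 5)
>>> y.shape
(5, 31, 3)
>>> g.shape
(31,)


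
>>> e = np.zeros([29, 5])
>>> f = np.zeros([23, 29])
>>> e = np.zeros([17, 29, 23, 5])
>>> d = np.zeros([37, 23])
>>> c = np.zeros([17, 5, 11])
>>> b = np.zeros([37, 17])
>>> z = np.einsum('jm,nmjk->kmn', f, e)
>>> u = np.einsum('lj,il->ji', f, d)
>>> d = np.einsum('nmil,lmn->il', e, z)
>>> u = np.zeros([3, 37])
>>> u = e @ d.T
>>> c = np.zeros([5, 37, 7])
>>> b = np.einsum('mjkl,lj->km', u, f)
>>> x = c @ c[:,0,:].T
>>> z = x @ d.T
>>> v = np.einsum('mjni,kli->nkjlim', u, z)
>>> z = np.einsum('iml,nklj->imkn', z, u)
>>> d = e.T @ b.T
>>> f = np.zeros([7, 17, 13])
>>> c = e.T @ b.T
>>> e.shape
(17, 29, 23, 5)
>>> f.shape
(7, 17, 13)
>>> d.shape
(5, 23, 29, 23)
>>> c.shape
(5, 23, 29, 23)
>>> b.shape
(23, 17)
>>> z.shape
(5, 37, 29, 17)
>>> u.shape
(17, 29, 23, 23)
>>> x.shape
(5, 37, 5)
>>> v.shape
(23, 5, 29, 37, 23, 17)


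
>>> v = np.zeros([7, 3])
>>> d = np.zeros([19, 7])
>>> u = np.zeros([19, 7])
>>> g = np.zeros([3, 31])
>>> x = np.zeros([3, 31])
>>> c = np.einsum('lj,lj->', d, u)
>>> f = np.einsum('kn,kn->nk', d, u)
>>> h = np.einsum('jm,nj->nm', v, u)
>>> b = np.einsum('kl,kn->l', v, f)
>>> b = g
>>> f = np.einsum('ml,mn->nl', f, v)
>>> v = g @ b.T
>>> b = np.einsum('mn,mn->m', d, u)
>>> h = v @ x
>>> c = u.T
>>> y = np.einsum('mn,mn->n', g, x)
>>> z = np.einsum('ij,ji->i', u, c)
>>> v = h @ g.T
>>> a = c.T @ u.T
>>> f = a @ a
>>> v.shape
(3, 3)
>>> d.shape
(19, 7)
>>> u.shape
(19, 7)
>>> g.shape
(3, 31)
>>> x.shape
(3, 31)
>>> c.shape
(7, 19)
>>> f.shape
(19, 19)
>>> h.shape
(3, 31)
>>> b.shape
(19,)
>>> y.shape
(31,)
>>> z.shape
(19,)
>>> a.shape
(19, 19)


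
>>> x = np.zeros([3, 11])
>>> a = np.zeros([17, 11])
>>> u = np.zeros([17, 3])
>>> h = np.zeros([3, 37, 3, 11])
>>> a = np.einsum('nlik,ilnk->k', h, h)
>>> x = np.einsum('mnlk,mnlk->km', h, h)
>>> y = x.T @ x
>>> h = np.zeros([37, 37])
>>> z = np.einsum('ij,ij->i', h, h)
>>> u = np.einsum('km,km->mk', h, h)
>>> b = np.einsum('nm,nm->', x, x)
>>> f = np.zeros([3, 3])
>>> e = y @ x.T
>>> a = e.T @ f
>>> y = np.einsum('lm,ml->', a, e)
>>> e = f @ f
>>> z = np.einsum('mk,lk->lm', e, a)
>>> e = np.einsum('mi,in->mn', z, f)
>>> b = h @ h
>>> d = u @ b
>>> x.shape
(11, 3)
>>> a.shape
(11, 3)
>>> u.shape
(37, 37)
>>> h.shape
(37, 37)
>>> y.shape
()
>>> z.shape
(11, 3)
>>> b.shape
(37, 37)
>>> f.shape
(3, 3)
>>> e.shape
(11, 3)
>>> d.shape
(37, 37)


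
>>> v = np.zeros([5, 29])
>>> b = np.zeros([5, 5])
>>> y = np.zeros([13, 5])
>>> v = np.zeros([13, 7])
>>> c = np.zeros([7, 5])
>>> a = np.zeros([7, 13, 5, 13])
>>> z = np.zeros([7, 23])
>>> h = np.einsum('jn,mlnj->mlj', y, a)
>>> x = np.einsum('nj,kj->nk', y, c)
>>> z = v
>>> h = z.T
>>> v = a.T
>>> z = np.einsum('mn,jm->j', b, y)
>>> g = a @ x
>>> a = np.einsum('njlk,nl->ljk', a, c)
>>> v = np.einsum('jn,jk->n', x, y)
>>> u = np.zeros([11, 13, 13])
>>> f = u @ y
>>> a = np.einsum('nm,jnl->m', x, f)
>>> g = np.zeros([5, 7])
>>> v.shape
(7,)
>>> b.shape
(5, 5)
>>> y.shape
(13, 5)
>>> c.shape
(7, 5)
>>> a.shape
(7,)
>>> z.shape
(13,)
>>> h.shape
(7, 13)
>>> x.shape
(13, 7)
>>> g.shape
(5, 7)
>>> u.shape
(11, 13, 13)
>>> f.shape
(11, 13, 5)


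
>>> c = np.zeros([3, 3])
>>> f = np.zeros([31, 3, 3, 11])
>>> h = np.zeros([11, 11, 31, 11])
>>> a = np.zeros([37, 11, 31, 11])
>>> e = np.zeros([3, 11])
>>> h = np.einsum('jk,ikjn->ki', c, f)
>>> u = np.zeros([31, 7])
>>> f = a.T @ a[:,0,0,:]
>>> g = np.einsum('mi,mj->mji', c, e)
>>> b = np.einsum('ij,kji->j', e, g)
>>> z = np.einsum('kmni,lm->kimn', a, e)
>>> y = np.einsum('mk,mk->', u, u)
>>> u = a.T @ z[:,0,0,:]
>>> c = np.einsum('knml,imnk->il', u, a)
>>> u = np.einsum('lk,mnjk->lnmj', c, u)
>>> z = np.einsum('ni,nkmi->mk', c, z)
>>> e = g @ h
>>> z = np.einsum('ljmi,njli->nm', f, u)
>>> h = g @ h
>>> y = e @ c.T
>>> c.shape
(37, 31)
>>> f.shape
(11, 31, 11, 11)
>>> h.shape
(3, 11, 31)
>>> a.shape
(37, 11, 31, 11)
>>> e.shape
(3, 11, 31)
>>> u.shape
(37, 31, 11, 11)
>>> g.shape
(3, 11, 3)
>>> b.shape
(11,)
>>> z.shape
(37, 11)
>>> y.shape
(3, 11, 37)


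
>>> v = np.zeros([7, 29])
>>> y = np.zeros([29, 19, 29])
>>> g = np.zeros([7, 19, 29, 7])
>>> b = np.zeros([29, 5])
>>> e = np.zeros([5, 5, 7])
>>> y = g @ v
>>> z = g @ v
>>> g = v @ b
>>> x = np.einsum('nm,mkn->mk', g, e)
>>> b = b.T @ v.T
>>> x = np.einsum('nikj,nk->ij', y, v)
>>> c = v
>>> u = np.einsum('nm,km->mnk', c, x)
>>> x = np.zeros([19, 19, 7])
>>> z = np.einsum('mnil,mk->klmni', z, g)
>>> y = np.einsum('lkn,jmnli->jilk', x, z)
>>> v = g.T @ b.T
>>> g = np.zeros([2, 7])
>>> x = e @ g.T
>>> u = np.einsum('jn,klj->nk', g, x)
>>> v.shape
(5, 5)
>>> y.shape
(5, 29, 19, 19)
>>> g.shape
(2, 7)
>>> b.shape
(5, 7)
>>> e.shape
(5, 5, 7)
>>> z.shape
(5, 29, 7, 19, 29)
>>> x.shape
(5, 5, 2)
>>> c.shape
(7, 29)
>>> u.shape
(7, 5)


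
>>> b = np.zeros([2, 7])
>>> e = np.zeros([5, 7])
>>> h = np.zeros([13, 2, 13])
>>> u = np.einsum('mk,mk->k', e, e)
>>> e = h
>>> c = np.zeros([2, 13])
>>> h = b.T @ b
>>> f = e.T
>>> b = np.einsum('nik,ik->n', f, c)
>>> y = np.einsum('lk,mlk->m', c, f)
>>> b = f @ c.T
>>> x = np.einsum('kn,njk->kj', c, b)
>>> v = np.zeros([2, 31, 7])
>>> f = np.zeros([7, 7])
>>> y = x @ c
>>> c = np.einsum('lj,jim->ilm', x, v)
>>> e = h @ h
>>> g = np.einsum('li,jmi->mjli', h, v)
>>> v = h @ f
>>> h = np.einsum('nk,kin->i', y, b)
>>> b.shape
(13, 2, 2)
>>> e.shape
(7, 7)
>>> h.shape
(2,)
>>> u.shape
(7,)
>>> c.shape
(31, 2, 7)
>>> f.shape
(7, 7)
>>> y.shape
(2, 13)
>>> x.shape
(2, 2)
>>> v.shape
(7, 7)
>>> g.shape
(31, 2, 7, 7)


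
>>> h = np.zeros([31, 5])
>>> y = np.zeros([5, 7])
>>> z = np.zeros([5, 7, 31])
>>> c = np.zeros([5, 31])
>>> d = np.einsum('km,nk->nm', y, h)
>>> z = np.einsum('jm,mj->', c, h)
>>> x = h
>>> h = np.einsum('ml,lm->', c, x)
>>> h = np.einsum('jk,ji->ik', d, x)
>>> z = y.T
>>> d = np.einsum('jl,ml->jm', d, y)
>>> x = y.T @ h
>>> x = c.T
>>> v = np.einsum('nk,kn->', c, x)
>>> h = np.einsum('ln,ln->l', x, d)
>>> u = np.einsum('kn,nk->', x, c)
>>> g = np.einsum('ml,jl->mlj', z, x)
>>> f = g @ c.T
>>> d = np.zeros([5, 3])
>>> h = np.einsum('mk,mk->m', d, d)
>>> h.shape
(5,)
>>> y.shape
(5, 7)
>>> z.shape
(7, 5)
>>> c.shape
(5, 31)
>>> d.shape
(5, 3)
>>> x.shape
(31, 5)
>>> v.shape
()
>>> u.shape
()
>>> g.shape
(7, 5, 31)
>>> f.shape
(7, 5, 5)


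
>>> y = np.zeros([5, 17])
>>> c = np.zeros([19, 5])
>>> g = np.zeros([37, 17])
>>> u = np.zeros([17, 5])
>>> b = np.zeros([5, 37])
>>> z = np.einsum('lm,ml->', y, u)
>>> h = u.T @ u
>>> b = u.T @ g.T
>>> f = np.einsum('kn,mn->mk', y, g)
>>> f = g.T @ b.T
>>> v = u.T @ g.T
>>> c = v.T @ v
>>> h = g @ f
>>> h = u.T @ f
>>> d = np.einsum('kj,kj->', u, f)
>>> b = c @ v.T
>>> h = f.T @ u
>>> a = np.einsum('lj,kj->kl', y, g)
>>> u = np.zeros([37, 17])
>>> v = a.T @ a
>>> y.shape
(5, 17)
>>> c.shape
(37, 37)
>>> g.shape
(37, 17)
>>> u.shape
(37, 17)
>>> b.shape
(37, 5)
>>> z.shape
()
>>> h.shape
(5, 5)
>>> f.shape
(17, 5)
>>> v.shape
(5, 5)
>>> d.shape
()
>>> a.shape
(37, 5)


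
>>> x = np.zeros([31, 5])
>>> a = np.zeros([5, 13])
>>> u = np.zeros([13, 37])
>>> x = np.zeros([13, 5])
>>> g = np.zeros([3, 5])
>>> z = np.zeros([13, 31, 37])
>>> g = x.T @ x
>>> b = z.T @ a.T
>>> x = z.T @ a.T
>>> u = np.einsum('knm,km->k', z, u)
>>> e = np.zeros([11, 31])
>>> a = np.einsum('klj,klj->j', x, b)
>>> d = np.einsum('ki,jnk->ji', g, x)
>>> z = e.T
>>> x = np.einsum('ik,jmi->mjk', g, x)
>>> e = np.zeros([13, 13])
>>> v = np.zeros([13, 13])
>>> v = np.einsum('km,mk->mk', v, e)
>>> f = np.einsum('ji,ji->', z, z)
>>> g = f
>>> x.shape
(31, 37, 5)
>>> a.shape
(5,)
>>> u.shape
(13,)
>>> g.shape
()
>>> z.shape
(31, 11)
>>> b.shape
(37, 31, 5)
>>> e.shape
(13, 13)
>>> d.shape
(37, 5)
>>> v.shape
(13, 13)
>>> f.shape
()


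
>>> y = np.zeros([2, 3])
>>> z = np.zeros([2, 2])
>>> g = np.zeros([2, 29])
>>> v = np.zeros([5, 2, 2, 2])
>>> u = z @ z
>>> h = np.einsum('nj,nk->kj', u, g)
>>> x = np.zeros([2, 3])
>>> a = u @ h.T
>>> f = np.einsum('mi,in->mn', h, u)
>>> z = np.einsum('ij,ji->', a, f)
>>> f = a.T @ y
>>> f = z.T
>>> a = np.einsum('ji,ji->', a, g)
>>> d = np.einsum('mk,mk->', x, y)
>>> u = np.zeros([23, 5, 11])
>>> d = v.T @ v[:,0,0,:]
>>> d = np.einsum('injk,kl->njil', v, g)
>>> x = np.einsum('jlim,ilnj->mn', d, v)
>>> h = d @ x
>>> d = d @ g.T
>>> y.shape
(2, 3)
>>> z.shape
()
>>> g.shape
(2, 29)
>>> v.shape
(5, 2, 2, 2)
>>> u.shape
(23, 5, 11)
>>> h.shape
(2, 2, 5, 2)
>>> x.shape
(29, 2)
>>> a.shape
()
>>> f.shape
()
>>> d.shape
(2, 2, 5, 2)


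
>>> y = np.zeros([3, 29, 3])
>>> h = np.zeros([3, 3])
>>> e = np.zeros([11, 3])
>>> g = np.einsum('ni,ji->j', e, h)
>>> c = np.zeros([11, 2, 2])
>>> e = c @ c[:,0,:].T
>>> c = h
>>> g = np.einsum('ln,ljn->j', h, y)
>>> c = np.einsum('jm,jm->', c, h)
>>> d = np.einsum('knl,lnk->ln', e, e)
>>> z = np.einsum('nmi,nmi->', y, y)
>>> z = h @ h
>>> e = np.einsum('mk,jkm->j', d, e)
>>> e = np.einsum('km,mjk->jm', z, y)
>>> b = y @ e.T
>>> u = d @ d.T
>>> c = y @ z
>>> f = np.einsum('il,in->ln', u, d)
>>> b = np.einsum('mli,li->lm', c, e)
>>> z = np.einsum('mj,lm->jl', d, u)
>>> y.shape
(3, 29, 3)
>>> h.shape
(3, 3)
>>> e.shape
(29, 3)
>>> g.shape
(29,)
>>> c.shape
(3, 29, 3)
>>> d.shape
(11, 2)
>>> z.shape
(2, 11)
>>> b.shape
(29, 3)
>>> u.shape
(11, 11)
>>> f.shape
(11, 2)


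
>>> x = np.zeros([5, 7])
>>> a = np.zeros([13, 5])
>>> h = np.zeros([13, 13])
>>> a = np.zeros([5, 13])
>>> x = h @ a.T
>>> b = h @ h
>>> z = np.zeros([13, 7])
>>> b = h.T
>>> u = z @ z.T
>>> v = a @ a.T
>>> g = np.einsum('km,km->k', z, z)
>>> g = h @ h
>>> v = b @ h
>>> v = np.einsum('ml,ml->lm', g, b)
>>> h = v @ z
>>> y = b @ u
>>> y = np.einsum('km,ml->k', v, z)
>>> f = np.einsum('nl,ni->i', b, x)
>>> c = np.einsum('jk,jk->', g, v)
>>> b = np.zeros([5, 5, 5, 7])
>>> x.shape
(13, 5)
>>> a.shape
(5, 13)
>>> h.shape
(13, 7)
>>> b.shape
(5, 5, 5, 7)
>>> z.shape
(13, 7)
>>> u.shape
(13, 13)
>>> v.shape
(13, 13)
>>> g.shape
(13, 13)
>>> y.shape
(13,)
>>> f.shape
(5,)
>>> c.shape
()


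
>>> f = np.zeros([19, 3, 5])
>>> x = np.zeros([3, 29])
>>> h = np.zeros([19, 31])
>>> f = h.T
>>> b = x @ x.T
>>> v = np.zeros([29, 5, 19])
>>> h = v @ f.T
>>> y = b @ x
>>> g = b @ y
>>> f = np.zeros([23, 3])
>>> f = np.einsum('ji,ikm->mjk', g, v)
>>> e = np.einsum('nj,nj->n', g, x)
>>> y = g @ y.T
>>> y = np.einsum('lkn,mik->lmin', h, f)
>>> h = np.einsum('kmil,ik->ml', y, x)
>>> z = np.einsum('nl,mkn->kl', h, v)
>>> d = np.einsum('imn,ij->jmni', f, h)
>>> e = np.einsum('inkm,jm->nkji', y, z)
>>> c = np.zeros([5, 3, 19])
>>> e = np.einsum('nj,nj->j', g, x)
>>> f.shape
(19, 3, 5)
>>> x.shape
(3, 29)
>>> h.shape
(19, 31)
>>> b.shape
(3, 3)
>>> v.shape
(29, 5, 19)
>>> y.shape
(29, 19, 3, 31)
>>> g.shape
(3, 29)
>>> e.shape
(29,)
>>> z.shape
(5, 31)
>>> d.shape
(31, 3, 5, 19)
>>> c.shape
(5, 3, 19)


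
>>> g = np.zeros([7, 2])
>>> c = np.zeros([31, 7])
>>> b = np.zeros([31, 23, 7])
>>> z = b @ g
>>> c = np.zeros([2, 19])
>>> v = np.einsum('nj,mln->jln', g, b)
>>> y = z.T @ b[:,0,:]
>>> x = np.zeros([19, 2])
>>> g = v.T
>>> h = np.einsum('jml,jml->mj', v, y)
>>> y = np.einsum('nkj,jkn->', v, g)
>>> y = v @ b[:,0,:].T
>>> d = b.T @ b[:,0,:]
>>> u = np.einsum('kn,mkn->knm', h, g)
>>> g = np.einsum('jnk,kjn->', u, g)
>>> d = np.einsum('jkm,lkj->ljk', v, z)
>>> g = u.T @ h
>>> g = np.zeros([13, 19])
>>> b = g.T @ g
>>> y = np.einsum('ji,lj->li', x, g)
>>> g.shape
(13, 19)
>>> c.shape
(2, 19)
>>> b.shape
(19, 19)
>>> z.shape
(31, 23, 2)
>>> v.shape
(2, 23, 7)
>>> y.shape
(13, 2)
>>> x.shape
(19, 2)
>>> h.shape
(23, 2)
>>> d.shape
(31, 2, 23)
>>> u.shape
(23, 2, 7)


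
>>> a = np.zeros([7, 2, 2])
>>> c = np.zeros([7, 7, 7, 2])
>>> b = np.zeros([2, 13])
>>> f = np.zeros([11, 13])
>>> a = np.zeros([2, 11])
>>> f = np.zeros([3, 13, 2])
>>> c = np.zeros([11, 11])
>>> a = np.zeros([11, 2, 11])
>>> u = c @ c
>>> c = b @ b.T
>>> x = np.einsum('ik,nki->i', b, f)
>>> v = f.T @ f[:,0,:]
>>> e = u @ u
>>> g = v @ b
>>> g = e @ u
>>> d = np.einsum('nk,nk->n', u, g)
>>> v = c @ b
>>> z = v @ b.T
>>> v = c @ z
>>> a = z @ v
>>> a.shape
(2, 2)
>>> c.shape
(2, 2)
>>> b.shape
(2, 13)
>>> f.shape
(3, 13, 2)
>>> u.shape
(11, 11)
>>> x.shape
(2,)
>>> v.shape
(2, 2)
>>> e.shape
(11, 11)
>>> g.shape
(11, 11)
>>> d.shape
(11,)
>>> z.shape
(2, 2)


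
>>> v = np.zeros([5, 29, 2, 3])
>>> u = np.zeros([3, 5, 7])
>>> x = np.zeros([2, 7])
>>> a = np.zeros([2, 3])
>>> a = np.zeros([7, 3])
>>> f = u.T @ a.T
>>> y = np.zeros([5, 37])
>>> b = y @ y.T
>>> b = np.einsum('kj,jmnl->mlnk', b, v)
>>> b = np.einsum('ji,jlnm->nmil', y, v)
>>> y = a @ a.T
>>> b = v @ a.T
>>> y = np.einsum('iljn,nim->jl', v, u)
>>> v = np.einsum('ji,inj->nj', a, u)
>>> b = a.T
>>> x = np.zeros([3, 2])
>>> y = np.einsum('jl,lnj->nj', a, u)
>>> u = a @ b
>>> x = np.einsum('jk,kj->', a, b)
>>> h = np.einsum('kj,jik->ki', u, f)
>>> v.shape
(5, 7)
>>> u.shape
(7, 7)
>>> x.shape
()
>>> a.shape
(7, 3)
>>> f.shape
(7, 5, 7)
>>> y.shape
(5, 7)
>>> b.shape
(3, 7)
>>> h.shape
(7, 5)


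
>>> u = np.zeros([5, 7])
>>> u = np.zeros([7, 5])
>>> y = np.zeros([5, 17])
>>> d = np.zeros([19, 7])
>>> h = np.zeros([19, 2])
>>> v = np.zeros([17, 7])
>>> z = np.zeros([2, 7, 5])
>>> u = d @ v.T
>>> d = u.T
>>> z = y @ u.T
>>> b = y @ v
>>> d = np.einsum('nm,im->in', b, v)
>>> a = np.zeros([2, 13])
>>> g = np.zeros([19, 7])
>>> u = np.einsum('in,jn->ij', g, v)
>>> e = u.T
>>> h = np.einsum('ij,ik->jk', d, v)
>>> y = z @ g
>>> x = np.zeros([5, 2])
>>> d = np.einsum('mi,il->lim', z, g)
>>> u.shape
(19, 17)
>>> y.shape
(5, 7)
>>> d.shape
(7, 19, 5)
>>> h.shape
(5, 7)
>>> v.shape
(17, 7)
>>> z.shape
(5, 19)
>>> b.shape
(5, 7)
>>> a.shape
(2, 13)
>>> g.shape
(19, 7)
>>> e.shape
(17, 19)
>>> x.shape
(5, 2)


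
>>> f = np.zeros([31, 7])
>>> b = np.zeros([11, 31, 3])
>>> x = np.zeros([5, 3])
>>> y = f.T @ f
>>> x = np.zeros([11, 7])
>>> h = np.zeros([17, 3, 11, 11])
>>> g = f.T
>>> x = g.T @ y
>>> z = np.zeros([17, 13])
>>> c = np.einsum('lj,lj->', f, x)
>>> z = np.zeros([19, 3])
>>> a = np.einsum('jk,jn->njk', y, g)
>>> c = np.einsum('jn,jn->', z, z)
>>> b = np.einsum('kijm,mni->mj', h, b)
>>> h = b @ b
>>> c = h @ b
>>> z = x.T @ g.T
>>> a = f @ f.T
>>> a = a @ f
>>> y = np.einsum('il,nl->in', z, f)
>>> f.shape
(31, 7)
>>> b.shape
(11, 11)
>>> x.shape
(31, 7)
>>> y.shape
(7, 31)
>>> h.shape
(11, 11)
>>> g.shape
(7, 31)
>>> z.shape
(7, 7)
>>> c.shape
(11, 11)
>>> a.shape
(31, 7)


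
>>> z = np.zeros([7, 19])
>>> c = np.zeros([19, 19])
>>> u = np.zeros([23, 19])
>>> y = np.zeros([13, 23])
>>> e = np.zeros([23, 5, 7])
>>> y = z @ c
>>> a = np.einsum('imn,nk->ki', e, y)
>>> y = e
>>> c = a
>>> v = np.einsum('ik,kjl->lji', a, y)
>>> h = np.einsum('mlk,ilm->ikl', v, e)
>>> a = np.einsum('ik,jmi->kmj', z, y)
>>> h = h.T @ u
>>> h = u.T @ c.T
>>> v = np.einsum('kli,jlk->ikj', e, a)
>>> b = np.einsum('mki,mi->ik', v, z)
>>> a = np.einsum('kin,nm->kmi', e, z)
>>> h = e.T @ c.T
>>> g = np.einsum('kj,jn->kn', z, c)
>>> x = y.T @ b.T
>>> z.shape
(7, 19)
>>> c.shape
(19, 23)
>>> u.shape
(23, 19)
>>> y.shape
(23, 5, 7)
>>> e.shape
(23, 5, 7)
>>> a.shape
(23, 19, 5)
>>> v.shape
(7, 23, 19)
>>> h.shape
(7, 5, 19)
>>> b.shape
(19, 23)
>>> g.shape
(7, 23)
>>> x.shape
(7, 5, 19)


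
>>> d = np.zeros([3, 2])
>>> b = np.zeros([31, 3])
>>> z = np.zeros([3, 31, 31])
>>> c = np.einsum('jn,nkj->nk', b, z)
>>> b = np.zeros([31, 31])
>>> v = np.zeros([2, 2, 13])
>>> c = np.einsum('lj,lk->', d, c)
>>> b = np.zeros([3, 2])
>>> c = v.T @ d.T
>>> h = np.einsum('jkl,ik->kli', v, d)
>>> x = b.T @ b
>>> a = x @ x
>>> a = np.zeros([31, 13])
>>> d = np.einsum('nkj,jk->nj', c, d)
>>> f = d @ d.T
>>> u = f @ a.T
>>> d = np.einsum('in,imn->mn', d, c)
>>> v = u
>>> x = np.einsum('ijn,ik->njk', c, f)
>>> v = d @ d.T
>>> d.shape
(2, 3)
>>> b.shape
(3, 2)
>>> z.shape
(3, 31, 31)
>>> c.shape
(13, 2, 3)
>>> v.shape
(2, 2)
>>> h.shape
(2, 13, 3)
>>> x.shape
(3, 2, 13)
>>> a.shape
(31, 13)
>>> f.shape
(13, 13)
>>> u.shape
(13, 31)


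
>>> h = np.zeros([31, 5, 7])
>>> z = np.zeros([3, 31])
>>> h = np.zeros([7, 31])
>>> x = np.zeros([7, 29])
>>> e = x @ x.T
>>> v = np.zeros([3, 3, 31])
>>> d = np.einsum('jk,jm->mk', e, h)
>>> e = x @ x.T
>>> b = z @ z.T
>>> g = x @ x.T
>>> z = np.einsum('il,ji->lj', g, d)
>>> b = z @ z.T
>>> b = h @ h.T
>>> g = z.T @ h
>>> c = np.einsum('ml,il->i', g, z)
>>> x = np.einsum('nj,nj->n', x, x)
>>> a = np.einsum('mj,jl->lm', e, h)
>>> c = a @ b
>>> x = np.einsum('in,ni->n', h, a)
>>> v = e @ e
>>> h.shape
(7, 31)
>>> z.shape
(7, 31)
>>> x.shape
(31,)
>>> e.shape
(7, 7)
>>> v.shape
(7, 7)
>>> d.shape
(31, 7)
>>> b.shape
(7, 7)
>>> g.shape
(31, 31)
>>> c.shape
(31, 7)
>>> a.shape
(31, 7)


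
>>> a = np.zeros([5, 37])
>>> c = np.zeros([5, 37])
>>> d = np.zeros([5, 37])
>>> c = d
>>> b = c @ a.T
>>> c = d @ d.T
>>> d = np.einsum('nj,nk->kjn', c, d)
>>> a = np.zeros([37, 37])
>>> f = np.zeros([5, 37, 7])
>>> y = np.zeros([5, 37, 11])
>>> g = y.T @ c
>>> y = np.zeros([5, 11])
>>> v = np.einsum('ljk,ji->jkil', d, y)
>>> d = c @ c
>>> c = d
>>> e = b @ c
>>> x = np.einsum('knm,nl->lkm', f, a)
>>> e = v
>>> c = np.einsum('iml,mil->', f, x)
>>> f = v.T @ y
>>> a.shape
(37, 37)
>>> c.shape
()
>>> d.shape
(5, 5)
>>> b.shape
(5, 5)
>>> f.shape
(37, 11, 5, 11)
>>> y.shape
(5, 11)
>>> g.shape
(11, 37, 5)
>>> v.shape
(5, 5, 11, 37)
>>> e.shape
(5, 5, 11, 37)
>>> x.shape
(37, 5, 7)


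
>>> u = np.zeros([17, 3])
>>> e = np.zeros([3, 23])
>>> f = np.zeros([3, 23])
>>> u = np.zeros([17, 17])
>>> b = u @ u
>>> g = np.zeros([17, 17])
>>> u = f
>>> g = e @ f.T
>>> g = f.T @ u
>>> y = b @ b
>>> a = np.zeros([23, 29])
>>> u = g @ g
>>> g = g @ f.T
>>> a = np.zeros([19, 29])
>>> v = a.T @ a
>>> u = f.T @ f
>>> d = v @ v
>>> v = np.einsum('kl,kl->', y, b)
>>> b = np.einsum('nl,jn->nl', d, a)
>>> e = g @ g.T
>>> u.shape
(23, 23)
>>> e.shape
(23, 23)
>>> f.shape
(3, 23)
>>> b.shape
(29, 29)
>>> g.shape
(23, 3)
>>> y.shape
(17, 17)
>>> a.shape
(19, 29)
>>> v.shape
()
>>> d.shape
(29, 29)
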